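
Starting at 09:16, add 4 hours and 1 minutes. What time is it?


13:17

Start: 556 minutes from midnight
Add: 241 minutes
Total: 797 minutes
Hours: 797 ÷ 60 = 13 remainder 17


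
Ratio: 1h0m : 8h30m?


2:17 (0.12)

Duration 1: 60 minutes
Duration 2: 510 minutes
Ratio = 60:510
GCD = 30
Simplified = 2:17
As a decimal: 2/17 ≈ 0.12


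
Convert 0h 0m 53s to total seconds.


Hours: 0 × 3600 = 0
Minutes: 0 × 60 = 0
Seconds: 53
Total = 0 + 0 + 53 = 53

53 seconds


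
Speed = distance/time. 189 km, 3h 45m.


50.4 km/h

Distance: 189 km
Time: 3h 45m = 225 min = 225/60 = 15/4 hours
Speed = 189 ÷ (15/4) = 189 × 4 / 15 = 756/15 = 50.4 km/h


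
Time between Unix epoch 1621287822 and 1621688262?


400440 seconds (111.2 hours / 4.63 days)

Difference = 1621688262 - 1621287822 = 400440 seconds
In hours: 400440 / 3600 ≈ 111.2
In days: 400440 / 86400 ≈ 4.63


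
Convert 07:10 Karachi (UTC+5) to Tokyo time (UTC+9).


11:10

Time difference = UTC+9 - UTC+5 = +4 hours
New hour = (7 + 4) mod 24
= 11 mod 24 = 11
Minutes unchanged → 11:10


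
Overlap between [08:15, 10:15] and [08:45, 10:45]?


90 minutes

Meeting A: 495-615 (in minutes from midnight)
Meeting B: 525-645
Overlap start = max(495, 525) = 525
Overlap end = min(615, 645) = 615
Overlap = max(0, 615 - 525) = 90 min


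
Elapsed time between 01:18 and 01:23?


0h 5m

End time in minutes: 1×60 + 23 = 83
Start time in minutes: 1×60 + 18 = 78
Difference = 83 - 78 = 5 minutes
= 0 hours 5 minutes


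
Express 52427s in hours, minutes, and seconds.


Hours: 52427 ÷ 3600 = 14 remainder 2027
Minutes: 2027 ÷ 60 = 33 remainder 47
Seconds: 47

14h 33m 47s


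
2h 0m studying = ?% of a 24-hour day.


Time: 120 minutes
Day: 1440 minutes
Percentage = (120/1440) × 100 ≈ 8.3%

8.3%


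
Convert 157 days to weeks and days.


22 weeks 3 days

Weeks: 157 ÷ 7 = 22 remainder 3


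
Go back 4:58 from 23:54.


Start: 1434 minutes from midnight
Subtract: 298 minutes
Remaining: 1434 - 298 = 1136
Hours: 18, Minutes: 56

18:56


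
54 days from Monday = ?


Saturday

Start: Monday (index 0)
(0 + 54) mod 7
= 54 mod 7
= 5
Index 5 → Saturday


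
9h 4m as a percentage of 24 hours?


Total minutes: 9×60 + 4 = 544
Day = 24×60 = 1440 minutes
Fraction = 544/1440 ≈ 0.3778
As a percentage: 544/1440 × 100 ≈ 37.78%

0.3778 (37.78%)


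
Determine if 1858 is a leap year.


Rules: divisible by 4 AND (not by 100 OR by 400)
1858 ÷ 4 = 464 remainder 2 → not divisible by 4
Not divisible by 4 → not a leap year

No


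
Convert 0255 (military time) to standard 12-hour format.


Hour: 2
2 < 12 → AM

2:55 AM


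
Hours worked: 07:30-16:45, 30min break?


Total time = (16×60+45) - (7×60+30)
= 1005 - 450 = 555 min
Minus break: 555 - 30 = 525 min
= 8h 45m

8h 45m (525 minutes)


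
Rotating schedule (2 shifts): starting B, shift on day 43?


Shifts: A, B
Start: B (index 1)
Day 43: (1 + 43 - 1) mod 2
= 43 mod 2
= 1
Index 1 → shift B

Shift B


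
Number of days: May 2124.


Month: May (month 5)
May has 31 days

31 days


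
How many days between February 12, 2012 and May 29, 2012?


From February 12, 2012 to May 29, 2012
Rest of February 2012: 29 - 12 = 17
Full months: March 31, April 30
Days into May 2012: 29
Total = 17 + 31 + 30 + 29 = 107 days

107 days


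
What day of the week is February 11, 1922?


Zeller's congruence:
q=11, m=14, k=21, j=19
h = (11 + ⌊13×15/5⌋ + 21 + ⌊21/4⌋ + ⌊19/4⌋ - 2×19) mod 7
= (11 + 39 + 21 + 5 + 4 - 38) mod 7
= 42 mod 7 = 0
h=0 → Saturday

Saturday


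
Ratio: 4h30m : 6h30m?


Duration 1: 270 minutes
Duration 2: 390 minutes
Ratio = 270:390
GCD = 30
Simplified = 9:13
As a decimal: 9/13 ≈ 0.69

9:13 (0.69)


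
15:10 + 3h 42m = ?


18:52

Start: 910 minutes from midnight
Add: 222 minutes
Total: 1132 minutes
Hours: 1132 ÷ 60 = 18 remainder 52


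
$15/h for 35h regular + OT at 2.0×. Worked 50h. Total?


$975.00

Regular: 35h × $15 = $525.00
Overtime: 50 - 35 = 15h
OT pay: 15h × $15 × 2.0 = $450.00
Total = $525.00 + $450.00 = $975.00


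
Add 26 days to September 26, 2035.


Start: September 26, 2035
Add 26 days
September 26 → October 1: 30 - 26 + 1 = 5 days (26 - 5 = 21 left)
October 1 + 21 = October 22, 2035

October 22, 2035


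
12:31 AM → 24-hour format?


Input: 12:31 AM
12 AM → 00 (midnight)

00:31


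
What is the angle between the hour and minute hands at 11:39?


115.5°

Hour hand = 11×30 + 39×0.5 = 349.5°
Minute hand = 39×6 = 234°
Difference = |349.5 - 234| = 115.5°


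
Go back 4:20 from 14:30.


10:10

Start: 870 minutes from midnight
Subtract: 260 minutes
Remaining: 870 - 260 = 610
Hours: 10, Minutes: 10


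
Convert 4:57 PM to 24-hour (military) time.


Input: 4:57 PM
PM: 4 + 12 = 16

16:57


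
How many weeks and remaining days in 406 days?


58 weeks 0 days

Weeks: 406 ÷ 7 = 58 remainder 0


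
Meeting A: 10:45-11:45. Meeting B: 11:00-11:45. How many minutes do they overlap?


Meeting A: 645-705 (in minutes from midnight)
Meeting B: 660-705
Overlap start = max(645, 660) = 660
Overlap end = min(705, 705) = 705
Overlap = max(0, 705 - 660) = 45 min

45 minutes


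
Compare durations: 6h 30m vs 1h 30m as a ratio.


13:3 (4.33)

Duration 1: 390 minutes
Duration 2: 90 minutes
Ratio = 390:90
GCD = 30
Simplified = 13:3
As a decimal: 13/3 ≈ 4.33


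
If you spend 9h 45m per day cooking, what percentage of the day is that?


Time: 585 minutes
Day: 1440 minutes
Percentage = (585/1440) × 100 ≈ 40.6%

40.6%


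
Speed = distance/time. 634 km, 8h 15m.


76.8 km/h

Distance: 634 km
Time: 8h 15m = 495 min = 495/60 = 33/4 hours
Speed = 634 ÷ (33/4) = 634 × 4 / 33 = 2536/33 ≈ 76.8 km/h


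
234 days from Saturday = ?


Start: Saturday (index 5)
(5 + 234) mod 7
= 239 mod 7
= 1
Index 1 → Tuesday

Tuesday


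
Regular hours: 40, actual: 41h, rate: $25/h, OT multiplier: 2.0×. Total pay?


Regular: 40h × $25 = $1000.00
Overtime: 41 - 40 = 1h
OT pay: 1h × $25 × 2.0 = $50.00
Total = $1000.00 + $50.00 = $1050.00

$1050.00


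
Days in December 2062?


Month: December (month 12)
December has 31 days

31 days


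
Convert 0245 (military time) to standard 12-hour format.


2:45 AM

Hour: 2
2 < 12 → AM


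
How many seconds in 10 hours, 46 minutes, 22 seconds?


38782 seconds

Hours: 10 × 3600 = 36000
Minutes: 46 × 60 = 2760
Seconds: 22
Total = 36000 + 2760 + 22 = 38782


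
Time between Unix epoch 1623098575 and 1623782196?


683621 seconds (189.9 hours / 7.91 days)

Difference = 1623782196 - 1623098575 = 683621 seconds
In hours: 683621 / 3600 ≈ 189.9
In days: 683621 / 86400 ≈ 7.91


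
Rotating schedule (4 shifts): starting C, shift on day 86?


Shifts: A, B, C, D
Start: C (index 2)
Day 86: (2 + 86 - 1) mod 4
= 87 mod 4
= 3
Index 3 → shift D

Shift D


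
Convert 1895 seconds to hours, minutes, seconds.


Hours: 1895 ÷ 3600 = 0 remainder 1895
Minutes: 1895 ÷ 60 = 31 remainder 35
Seconds: 35

0h 31m 35s


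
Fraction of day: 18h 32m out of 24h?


0.7722 (77.22%)

Total minutes: 18×60 + 32 = 1112
Day = 24×60 = 1440 minutes
Fraction = 1112/1440 ≈ 0.7722
As a percentage: 1112/1440 × 100 ≈ 77.22%


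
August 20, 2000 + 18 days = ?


Start: August 20, 2000
Add 18 days
August 20 → September 1: 31 - 20 + 1 = 12 days (18 - 12 = 6 left)
September 1 + 6 = September 7, 2000

September 7, 2000


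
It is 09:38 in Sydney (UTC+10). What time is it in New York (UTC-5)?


Time difference = UTC-5 - UTC+10 = -15 hours
New hour = (9 -15) mod 24
= -6 mod 24 = 18
Minutes unchanged → 18:38; -6 < 0 → previous day

18:38 (previous day)


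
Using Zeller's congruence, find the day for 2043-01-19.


Zeller's congruence:
q=19, m=13, k=42, j=20
h = (19 + ⌊13×14/5⌋ + 42 + ⌊42/4⌋ + ⌊20/4⌋ - 2×20) mod 7
= (19 + 36 + 42 + 10 + 5 - 40) mod 7
= 72 mod 7 = 2
h=2 → Monday

Monday


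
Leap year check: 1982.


No

Rules: divisible by 4 AND (not by 100 OR by 400)
1982 ÷ 4 = 495 remainder 2 → not divisible by 4
Not divisible by 4 → not a leap year


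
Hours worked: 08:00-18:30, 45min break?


9h 45m (585 minutes)

Total time = (18×60+30) - (8×60+0)
= 1110 - 480 = 630 min
Minus break: 630 - 45 = 585 min
= 9h 45m


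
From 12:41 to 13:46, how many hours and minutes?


1h 5m

End time in minutes: 13×60 + 46 = 826
Start time in minutes: 12×60 + 41 = 761
Difference = 826 - 761 = 65 minutes
= 1 hours 5 minutes


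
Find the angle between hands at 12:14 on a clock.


77.0°

Hour hand (12 ≡ 0 on the dial): 0×30 + 14×0.5 = 7.0°
Minute hand = 14×6 = 84°
Difference = |7.0 - 84| = 77.0°


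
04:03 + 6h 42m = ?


Start: 243 minutes from midnight
Add: 402 minutes
Total: 645 minutes
Hours: 645 ÷ 60 = 10 remainder 45

10:45


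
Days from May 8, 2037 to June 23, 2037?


46 days

From May 8, 2037 to June 23, 2037
Rest of May 2037: 31 - 8 = 23
Days into June 2037: 23
Total = 23 + 23 = 46 days


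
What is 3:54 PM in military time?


Input: 3:54 PM
PM: 3 + 12 = 15

15:54


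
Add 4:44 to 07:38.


Start: 458 minutes from midnight
Add: 284 minutes
Total: 742 minutes
Hours: 742 ÷ 60 = 12 remainder 22

12:22


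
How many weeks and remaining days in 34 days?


4 weeks 6 days

Weeks: 34 ÷ 7 = 4 remainder 6


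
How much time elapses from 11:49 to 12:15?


End time in minutes: 12×60 + 15 = 735
Start time in minutes: 11×60 + 49 = 709
Difference = 735 - 709 = 26 minutes
= 0 hours 26 minutes

0h 26m


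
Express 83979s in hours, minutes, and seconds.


Hours: 83979 ÷ 3600 = 23 remainder 1179
Minutes: 1179 ÷ 60 = 19 remainder 39
Seconds: 39

23h 19m 39s


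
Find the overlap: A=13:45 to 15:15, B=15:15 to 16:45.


Meeting A: 825-915 (in minutes from midnight)
Meeting B: 915-1005
Overlap start = max(825, 915) = 915
Overlap end = min(915, 1005) = 915
Overlap = max(0, 915 - 915) = 0 min

0 minutes


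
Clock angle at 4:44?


122.0°

Hour hand = 4×30 + 44×0.5 = 142.0°
Minute hand = 44×6 = 264°
Difference = |142.0 - 264| = 122.0°


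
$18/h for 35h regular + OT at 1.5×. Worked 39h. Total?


Regular: 35h × $18 = $630.00
Overtime: 39 - 35 = 4h
OT pay: 4h × $18 × 1.5 = $108.00
Total = $630.00 + $108.00 = $738.00

$738.00


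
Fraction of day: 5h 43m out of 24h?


Total minutes: 5×60 + 43 = 343
Day = 24×60 = 1440 minutes
Fraction = 343/1440 ≈ 0.2382
As a percentage: 343/1440 × 100 ≈ 23.82%

0.2382 (23.82%)


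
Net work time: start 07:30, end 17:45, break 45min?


9h 30m (570 minutes)

Total time = (17×60+45) - (7×60+30)
= 1065 - 450 = 615 min
Minus break: 615 - 45 = 570 min
= 9h 30m


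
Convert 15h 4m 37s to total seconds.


Hours: 15 × 3600 = 54000
Minutes: 4 × 60 = 240
Seconds: 37
Total = 54000 + 240 + 37 = 54277

54277 seconds


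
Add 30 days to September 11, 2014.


Start: September 11, 2014
Add 30 days
September 11 → October 1: 30 - 11 + 1 = 20 days (30 - 20 = 10 left)
October 1 + 10 = October 11, 2014

October 11, 2014


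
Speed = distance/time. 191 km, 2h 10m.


88.2 km/h

Distance: 191 km
Time: 2h 10m = 130 min = 130/60 = 13/6 hours
Speed = 191 ÷ (13/6) = 191 × 6 / 13 = 1146/13 ≈ 88.2 km/h


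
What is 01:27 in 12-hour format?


Hour: 1
1 < 12 → AM

1:27 AM


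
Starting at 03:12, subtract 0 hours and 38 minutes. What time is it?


02:34

Start: 192 minutes from midnight
Subtract: 38 minutes
Remaining: 192 - 38 = 154
Hours: 2, Minutes: 34


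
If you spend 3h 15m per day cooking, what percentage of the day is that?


Time: 195 minutes
Day: 1440 minutes
Percentage = (195/1440) × 100 ≈ 13.5%

13.5%


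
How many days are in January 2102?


31 days

Month: January (month 1)
January has 31 days


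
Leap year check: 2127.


No

Rules: divisible by 4 AND (not by 100 OR by 400)
2127 ÷ 4 = 531 remainder 3 → not divisible by 4
Not divisible by 4 → not a leap year


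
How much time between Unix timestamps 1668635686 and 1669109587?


Difference = 1669109587 - 1668635686 = 473901 seconds
In hours: 473901 / 3600 ≈ 131.6
In days: 473901 / 86400 ≈ 5.48

473901 seconds (131.6 hours / 5.48 days)


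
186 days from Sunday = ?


Thursday

Start: Sunday (index 6)
(6 + 186) mod 7
= 192 mod 7
= 3
Index 3 → Thursday


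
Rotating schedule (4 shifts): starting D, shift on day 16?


Shifts: A, B, C, D
Start: D (index 3)
Day 16: (3 + 16 - 1) mod 4
= 18 mod 4
= 2
Index 2 → shift C

Shift C


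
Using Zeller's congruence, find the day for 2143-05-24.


Zeller's congruence:
q=24, m=5, k=43, j=21
h = (24 + ⌊13×6/5⌋ + 43 + ⌊43/4⌋ + ⌊21/4⌋ - 2×21) mod 7
= (24 + 15 + 43 + 10 + 5 - 42) mod 7
= 55 mod 7 = 6
h=6 → Friday

Friday


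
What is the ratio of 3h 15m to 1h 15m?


Duration 1: 195 minutes
Duration 2: 75 minutes
Ratio = 195:75
GCD = 15
Simplified = 13:5
As a decimal: 13/5 = 2.60

13:5 (2.60)


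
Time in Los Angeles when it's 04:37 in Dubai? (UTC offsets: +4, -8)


Time difference = UTC-8 - UTC+4 = -12 hours
New hour = (4 -12) mod 24
= -8 mod 24 = 16
Minutes unchanged → 16:37; -8 < 0 → previous day

16:37 (previous day)


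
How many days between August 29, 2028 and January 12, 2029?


136 days

From August 29, 2028 to January 12, 2029
Rest of August 2028: 31 - 29 = 2
Full months: September 30, October 31, November 30, December 31
Days into January 2029: 12
Total = 2 + 30 + 31 + 30 + 31 + 12 = 136 days


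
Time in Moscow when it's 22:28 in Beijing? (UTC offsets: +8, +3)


Time difference = UTC+3 - UTC+8 = -5 hours
New hour = (22 -5) mod 24
= 17 mod 24 = 17
Minutes unchanged → 17:28

17:28


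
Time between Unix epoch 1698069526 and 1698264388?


Difference = 1698264388 - 1698069526 = 194862 seconds
In hours: 194862 / 3600 ≈ 54.1
In days: 194862 / 86400 ≈ 2.26

194862 seconds (54.1 hours / 2.26 days)


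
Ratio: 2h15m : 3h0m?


3:4 (0.75)

Duration 1: 135 minutes
Duration 2: 180 minutes
Ratio = 135:180
GCD = 45
Simplified = 3:4
As a decimal: 3/4 = 0.75


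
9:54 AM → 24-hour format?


09:54

Input: 9:54 AM
AM hour stays: 9


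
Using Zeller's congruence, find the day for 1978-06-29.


Thursday

Zeller's congruence:
q=29, m=6, k=78, j=19
h = (29 + ⌊13×7/5⌋ + 78 + ⌊78/4⌋ + ⌊19/4⌋ - 2×19) mod 7
= (29 + 18 + 78 + 19 + 4 - 38) mod 7
= 110 mod 7 = 5
h=5 → Thursday


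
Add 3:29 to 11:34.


15:03

Start: 694 minutes from midnight
Add: 209 minutes
Total: 903 minutes
Hours: 903 ÷ 60 = 15 remainder 3


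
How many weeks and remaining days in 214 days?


30 weeks 4 days

Weeks: 214 ÷ 7 = 30 remainder 4


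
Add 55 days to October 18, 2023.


December 12, 2023

Start: October 18, 2023
Add 55 days
October 18 → November 1: 31 - 18 + 1 = 14 days (55 - 14 = 41 left)
November 1 → December 1: 30 - 1 + 1 = 30 days (41 - 30 = 11 left)
December 1 + 11 = December 12, 2023


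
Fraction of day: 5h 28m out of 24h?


0.2278 (22.78%)

Total minutes: 5×60 + 28 = 328
Day = 24×60 = 1440 minutes
Fraction = 328/1440 ≈ 0.2278
As a percentage: 328/1440 × 100 ≈ 22.78%


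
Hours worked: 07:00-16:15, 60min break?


8h 15m (495 minutes)

Total time = (16×60+15) - (7×60+0)
= 975 - 420 = 555 min
Minus break: 555 - 60 = 495 min
= 8h 15m


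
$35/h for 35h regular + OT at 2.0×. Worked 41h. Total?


$1645.00

Regular: 35h × $35 = $1225.00
Overtime: 41 - 35 = 6h
OT pay: 6h × $35 × 2.0 = $420.00
Total = $1225.00 + $420.00 = $1645.00


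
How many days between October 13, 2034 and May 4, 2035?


From October 13, 2034 to May 4, 2035
Rest of October 2034: 31 - 13 = 18
Full months: November 30, December 31, January 31, February 2035 28, March 31, April 30
Days into May 2035: 4
Total = 18 + 30 + 31 + 31 + 28 + 31 + 30 + 4 = 203 days

203 days


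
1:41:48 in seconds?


6108 seconds

Hours: 1 × 3600 = 3600
Minutes: 41 × 60 = 2460
Seconds: 48
Total = 3600 + 2460 + 48 = 6108


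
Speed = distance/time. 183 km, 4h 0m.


Distance: 183 km
Time: 4 hours
Speed = 183 / 4 ≈ 45.8 km/h

45.8 km/h


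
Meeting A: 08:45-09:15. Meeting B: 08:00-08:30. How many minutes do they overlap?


Meeting A: 525-555 (in minutes from midnight)
Meeting B: 480-510
Overlap start = max(525, 480) = 525
Overlap end = min(555, 510) = 510
Overlap = max(0, 510 - 525) = 0 min

0 minutes


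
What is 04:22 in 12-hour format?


4:22 AM

Hour: 4
4 < 12 → AM


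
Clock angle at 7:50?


65.0°

Hour hand = 7×30 + 50×0.5 = 235.0°
Minute hand = 50×6 = 300°
Difference = |235.0 - 300| = 65.0°


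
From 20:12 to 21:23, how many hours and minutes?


1h 11m

End time in minutes: 21×60 + 23 = 1283
Start time in minutes: 20×60 + 12 = 1212
Difference = 1283 - 1212 = 71 minutes
= 1 hours 11 minutes


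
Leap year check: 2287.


No

Rules: divisible by 4 AND (not by 100 OR by 400)
2287 ÷ 4 = 571 remainder 3 → not divisible by 4
Not divisible by 4 → not a leap year


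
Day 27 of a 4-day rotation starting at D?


Shifts: A, B, C, D
Start: D (index 3)
Day 27: (3 + 27 - 1) mod 4
= 29 mod 4
= 1
Index 1 → shift B

Shift B


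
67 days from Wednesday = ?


Start: Wednesday (index 2)
(2 + 67) mod 7
= 69 mod 7
= 6
Index 6 → Sunday

Sunday


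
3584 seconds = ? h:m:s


0h 59m 44s

Hours: 3584 ÷ 3600 = 0 remainder 3584
Minutes: 3584 ÷ 60 = 59 remainder 44
Seconds: 44


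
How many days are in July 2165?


Month: July (month 7)
July has 31 days

31 days


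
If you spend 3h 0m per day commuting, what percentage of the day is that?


12.5%

Time: 180 minutes
Day: 1440 minutes
Percentage = (180/1440) × 100 = 12.5%


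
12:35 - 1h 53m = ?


10:42

Start: 755 minutes from midnight
Subtract: 113 minutes
Remaining: 755 - 113 = 642
Hours: 10, Minutes: 42


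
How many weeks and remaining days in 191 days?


27 weeks 2 days

Weeks: 191 ÷ 7 = 27 remainder 2


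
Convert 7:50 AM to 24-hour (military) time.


07:50

Input: 7:50 AM
AM hour stays: 7


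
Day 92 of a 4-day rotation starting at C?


Shifts: A, B, C, D
Start: C (index 2)
Day 92: (2 + 92 - 1) mod 4
= 93 mod 4
= 1
Index 1 → shift B

Shift B


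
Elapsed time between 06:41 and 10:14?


3h 33m

End time in minutes: 10×60 + 14 = 614
Start time in minutes: 6×60 + 41 = 401
Difference = 614 - 401 = 213 minutes
= 3 hours 33 minutes


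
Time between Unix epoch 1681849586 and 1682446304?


596718 seconds (165.8 hours / 6.91 days)

Difference = 1682446304 - 1681849586 = 596718 seconds
In hours: 596718 / 3600 ≈ 165.8
In days: 596718 / 86400 ≈ 6.91


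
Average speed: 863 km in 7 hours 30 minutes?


Distance: 863 km
Time: 7h 30m = 450 min = 450/60 = 15/2 hours
Speed = 863 ÷ (15/2) = 863 × 2 / 15 = 1726/15 ≈ 115.1 km/h

115.1 km/h


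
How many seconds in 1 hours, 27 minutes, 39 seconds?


Hours: 1 × 3600 = 3600
Minutes: 27 × 60 = 1620
Seconds: 39
Total = 3600 + 1620 + 39 = 5259

5259 seconds


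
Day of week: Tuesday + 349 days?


Start: Tuesday (index 1)
(1 + 349) mod 7
= 350 mod 7
= 0
Index 0 → Monday

Monday


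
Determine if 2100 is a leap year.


No

Rules: divisible by 4 AND (not by 100 OR by 400)
2100 ÷ 4 = 525 exactly → divisible by 4
2100 ÷ 100 = 21 exactly → divisible by 100
2100 ÷ 400 = 5 remainder 100 → not divisible by 400
Divisible by 100 but not by 400 → not a leap year


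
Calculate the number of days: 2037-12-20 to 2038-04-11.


112 days

From December 20, 2037 to April 11, 2038
Rest of December 2037: 31 - 20 = 11
Full months: January 31, February 2038 28, March 31
Days into April 2038: 11
Total = 11 + 31 + 28 + 31 + 11 = 112 days


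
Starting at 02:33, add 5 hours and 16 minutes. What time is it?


Start: 153 minutes from midnight
Add: 316 minutes
Total: 469 minutes
Hours: 469 ÷ 60 = 7 remainder 49

07:49


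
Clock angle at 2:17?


33.5°

Hour hand = 2×30 + 17×0.5 = 68.5°
Minute hand = 17×6 = 102°
Difference = |68.5 - 102| = 33.5°


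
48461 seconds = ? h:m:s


Hours: 48461 ÷ 3600 = 13 remainder 1661
Minutes: 1661 ÷ 60 = 27 remainder 41
Seconds: 41

13h 27m 41s


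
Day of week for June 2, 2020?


Tuesday

Zeller's congruence:
q=2, m=6, k=20, j=20
h = (2 + ⌊13×7/5⌋ + 20 + ⌊20/4⌋ + ⌊20/4⌋ - 2×20) mod 7
= (2 + 18 + 20 + 5 + 5 - 40) mod 7
= 10 mod 7 = 3
h=3 → Tuesday


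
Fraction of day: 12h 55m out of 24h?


Total minutes: 12×60 + 55 = 775
Day = 24×60 = 1440 minutes
Fraction = 775/1440 ≈ 0.5382
As a percentage: 775/1440 × 100 ≈ 53.82%

0.5382 (53.82%)


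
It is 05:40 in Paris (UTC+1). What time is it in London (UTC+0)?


Time difference = UTC+0 - UTC+1 = -1 hours
New hour = (5 -1) mod 24
= 4 mod 24 = 4
Minutes unchanged → 04:40

04:40


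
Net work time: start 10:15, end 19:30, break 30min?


Total time = (19×60+30) - (10×60+15)
= 1170 - 615 = 555 min
Minus break: 555 - 30 = 525 min
= 8h 45m

8h 45m (525 minutes)


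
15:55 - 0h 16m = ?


Start: 955 minutes from midnight
Subtract: 16 minutes
Remaining: 955 - 16 = 939
Hours: 15, Minutes: 39

15:39


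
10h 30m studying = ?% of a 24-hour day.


Time: 630 minutes
Day: 1440 minutes
Percentage = (630/1440) × 100 ≈ 43.8%

43.8%


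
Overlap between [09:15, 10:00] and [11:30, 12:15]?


Meeting A: 555-600 (in minutes from midnight)
Meeting B: 690-735
Overlap start = max(555, 690) = 690
Overlap end = min(600, 735) = 600
Overlap = max(0, 600 - 690) = 0 min

0 minutes


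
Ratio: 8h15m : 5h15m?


Duration 1: 495 minutes
Duration 2: 315 minutes
Ratio = 495:315
GCD = 45
Simplified = 11:7
As a decimal: 11/7 ≈ 1.57

11:7 (1.57)


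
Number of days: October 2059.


Month: October (month 10)
October has 31 days

31 days


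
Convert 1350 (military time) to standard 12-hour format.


1:50 PM

Hour: 13
13 - 12 = 1 → PM


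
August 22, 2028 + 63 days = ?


Start: August 22, 2028
Add 63 days
August 22 → September 1: 31 - 22 + 1 = 10 days (63 - 10 = 53 left)
September 1 → October 1: 30 - 1 + 1 = 30 days (53 - 30 = 23 left)
October 1 + 23 = October 24, 2028

October 24, 2028


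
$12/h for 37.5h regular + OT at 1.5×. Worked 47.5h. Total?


Regular: 37.5h × $12 = $450.00
Overtime: 47.5 - 37.5 = 10.0h
OT pay: 10.0h × $12 × 1.5 = $180.00
Total = $450.00 + $180.00 = $630.00

$630.00


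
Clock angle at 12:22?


Hour hand (12 ≡ 0 on the dial): 0×30 + 22×0.5 = 11.0°
Minute hand = 22×6 = 132°
Difference = |11.0 - 132| = 121.0°

121.0°


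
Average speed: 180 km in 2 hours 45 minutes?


65.5 km/h

Distance: 180 km
Time: 2h 45m = 165 min = 165/60 = 11/4 hours
Speed = 180 ÷ (11/4) = 180 × 4 / 11 = 720/11 ≈ 65.5 km/h


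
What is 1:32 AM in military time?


Input: 1:32 AM
AM hour stays: 1

01:32


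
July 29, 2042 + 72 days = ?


October 9, 2042

Start: July 29, 2042
Add 72 days
July 29 → August 1: 31 - 29 + 1 = 3 days (72 - 3 = 69 left)
August 1 → September 1: 31 - 1 + 1 = 31 days (69 - 31 = 38 left)
September 1 → October 1: 30 - 1 + 1 = 30 days (38 - 30 = 8 left)
October 1 + 8 = October 9, 2042


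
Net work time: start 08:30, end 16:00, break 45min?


Total time = (16×60+0) - (8×60+30)
= 960 - 510 = 450 min
Minus break: 450 - 45 = 405 min
= 6h 45m

6h 45m (405 minutes)


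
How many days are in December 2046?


Month: December (month 12)
December has 31 days

31 days


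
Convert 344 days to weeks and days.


49 weeks 1 days

Weeks: 344 ÷ 7 = 49 remainder 1


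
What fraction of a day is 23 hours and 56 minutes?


Total minutes: 23×60 + 56 = 1436
Day = 24×60 = 1440 minutes
Fraction = 1436/1440 ≈ 0.9972
As a percentage: 1436/1440 × 100 ≈ 99.72%

0.9972 (99.72%)


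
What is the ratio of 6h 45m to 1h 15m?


Duration 1: 405 minutes
Duration 2: 75 minutes
Ratio = 405:75
GCD = 15
Simplified = 27:5
As a decimal: 27/5 = 5.40

27:5 (5.40)


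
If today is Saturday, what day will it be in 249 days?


Start: Saturday (index 5)
(5 + 249) mod 7
= 254 mod 7
= 2
Index 2 → Wednesday

Wednesday


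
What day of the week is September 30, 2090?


Saturday

Zeller's congruence:
q=30, m=9, k=90, j=20
h = (30 + ⌊13×10/5⌋ + 90 + ⌊90/4⌋ + ⌊20/4⌋ - 2×20) mod 7
= (30 + 26 + 90 + 22 + 5 - 40) mod 7
= 133 mod 7 = 0
h=0 → Saturday


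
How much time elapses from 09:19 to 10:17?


End time in minutes: 10×60 + 17 = 617
Start time in minutes: 9×60 + 19 = 559
Difference = 617 - 559 = 58 minutes
= 0 hours 58 minutes

0h 58m


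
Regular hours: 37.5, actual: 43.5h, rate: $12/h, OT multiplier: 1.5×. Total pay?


$558.00

Regular: 37.5h × $12 = $450.00
Overtime: 43.5 - 37.5 = 6.0h
OT pay: 6.0h × $12 × 1.5 = $108.00
Total = $450.00 + $108.00 = $558.00


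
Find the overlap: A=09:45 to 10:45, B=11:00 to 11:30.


Meeting A: 585-645 (in minutes from midnight)
Meeting B: 660-690
Overlap start = max(585, 660) = 660
Overlap end = min(645, 690) = 645
Overlap = max(0, 645 - 660) = 0 min

0 minutes


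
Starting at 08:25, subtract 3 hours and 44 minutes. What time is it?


Start: 505 minutes from midnight
Subtract: 224 minutes
Remaining: 505 - 224 = 281
Hours: 4, Minutes: 41

04:41


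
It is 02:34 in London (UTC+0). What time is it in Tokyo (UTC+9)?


Time difference = UTC+9 - UTC+0 = +9 hours
New hour = (2 + 9) mod 24
= 11 mod 24 = 11
Minutes unchanged → 11:34

11:34


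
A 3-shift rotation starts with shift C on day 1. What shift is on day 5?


Shifts: A, B, C
Start: C (index 2)
Day 5: (2 + 5 - 1) mod 3
= 6 mod 3
= 0
Index 0 → shift A

Shift A


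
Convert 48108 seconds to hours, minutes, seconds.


Hours: 48108 ÷ 3600 = 13 remainder 1308
Minutes: 1308 ÷ 60 = 21 remainder 48
Seconds: 48

13h 21m 48s


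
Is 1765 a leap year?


Rules: divisible by 4 AND (not by 100 OR by 400)
1765 ÷ 4 = 441 remainder 1 → not divisible by 4
Not divisible by 4 → not a leap year

No


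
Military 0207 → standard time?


2:07 AM

Hour: 2
2 < 12 → AM


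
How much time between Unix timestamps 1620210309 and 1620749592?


539283 seconds (149.8 hours / 6.24 days)

Difference = 1620749592 - 1620210309 = 539283 seconds
In hours: 539283 / 3600 ≈ 149.8
In days: 539283 / 86400 ≈ 6.24


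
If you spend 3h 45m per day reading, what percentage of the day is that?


15.6%

Time: 225 minutes
Day: 1440 minutes
Percentage = (225/1440) × 100 ≈ 15.6%


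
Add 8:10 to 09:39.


Start: 579 minutes from midnight
Add: 490 minutes
Total: 1069 minutes
Hours: 1069 ÷ 60 = 17 remainder 49

17:49


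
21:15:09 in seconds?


76509 seconds

Hours: 21 × 3600 = 75600
Minutes: 15 × 60 = 900
Seconds: 9
Total = 75600 + 900 + 9 = 76509


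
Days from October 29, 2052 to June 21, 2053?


235 days

From October 29, 2052 to June 21, 2053
Rest of October 2052: 31 - 29 = 2
Full months: November 30, December 31, January 31, February 2053 28, March 31, April 30, May 31
Days into June 2053: 21
Total = 2 + 30 + 31 + 31 + 28 + 31 + 30 + 31 + 21 = 235 days


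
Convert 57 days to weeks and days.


Weeks: 57 ÷ 7 = 8 remainder 1

8 weeks 1 days


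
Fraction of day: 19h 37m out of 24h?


0.8174 (81.74%)

Total minutes: 19×60 + 37 = 1177
Day = 24×60 = 1440 minutes
Fraction = 1177/1440 ≈ 0.8174
As a percentage: 1177/1440 × 100 ≈ 81.74%


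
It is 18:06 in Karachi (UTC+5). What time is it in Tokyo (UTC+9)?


22:06

Time difference = UTC+9 - UTC+5 = +4 hours
New hour = (18 + 4) mod 24
= 22 mod 24 = 22
Minutes unchanged → 22:06


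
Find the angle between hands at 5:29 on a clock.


9.5°

Hour hand = 5×30 + 29×0.5 = 164.5°
Minute hand = 29×6 = 174°
Difference = |164.5 - 174| = 9.5°


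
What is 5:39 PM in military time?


Input: 5:39 PM
PM: 5 + 12 = 17

17:39


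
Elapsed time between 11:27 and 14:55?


End time in minutes: 14×60 + 55 = 895
Start time in minutes: 11×60 + 27 = 687
Difference = 895 - 687 = 208 minutes
= 3 hours 28 minutes

3h 28m


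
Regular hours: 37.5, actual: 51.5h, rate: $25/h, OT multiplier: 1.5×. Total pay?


$1462.50

Regular: 37.5h × $25 = $937.50
Overtime: 51.5 - 37.5 = 14.0h
OT pay: 14.0h × $25 × 1.5 = $525.00
Total = $937.50 + $525.00 = $1462.50


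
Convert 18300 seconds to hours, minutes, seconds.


Hours: 18300 ÷ 3600 = 5 remainder 300
Minutes: 300 ÷ 60 = 5 remainder 0
Seconds: 0

5h 5m 0s


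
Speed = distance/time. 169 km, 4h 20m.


Distance: 169 km
Time: 4h 20m = 260 min = 260/60 = 13/3 hours
Speed = 169 ÷ (13/3) = 169 × 3 / 13 = 507/13 = 39.0 km/h

39.0 km/h


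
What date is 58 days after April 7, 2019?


June 4, 2019

Start: April 7, 2019
Add 58 days
April 7 → May 1: 30 - 7 + 1 = 24 days (58 - 24 = 34 left)
May 1 → June 1: 31 - 1 + 1 = 31 days (34 - 31 = 3 left)
June 1 + 3 = June 4, 2019


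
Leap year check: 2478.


No

Rules: divisible by 4 AND (not by 100 OR by 400)
2478 ÷ 4 = 619 remainder 2 → not divisible by 4
Not divisible by 4 → not a leap year


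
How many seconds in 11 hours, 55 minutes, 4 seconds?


42904 seconds

Hours: 11 × 3600 = 39600
Minutes: 55 × 60 = 3300
Seconds: 4
Total = 39600 + 3300 + 4 = 42904


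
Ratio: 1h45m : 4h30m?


7:18 (0.39)

Duration 1: 105 minutes
Duration 2: 270 minutes
Ratio = 105:270
GCD = 15
Simplified = 7:18
As a decimal: 7/18 ≈ 0.39


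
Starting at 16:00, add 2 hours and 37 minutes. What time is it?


18:37

Start: 960 minutes from midnight
Add: 157 minutes
Total: 1117 minutes
Hours: 1117 ÷ 60 = 18 remainder 37


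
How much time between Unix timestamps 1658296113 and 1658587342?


291229 seconds (80.9 hours / 3.37 days)

Difference = 1658587342 - 1658296113 = 291229 seconds
In hours: 291229 / 3600 ≈ 80.9
In days: 291229 / 86400 ≈ 3.37


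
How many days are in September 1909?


Month: September (month 9)
September has 30 days

30 days


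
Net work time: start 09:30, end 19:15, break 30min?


Total time = (19×60+15) - (9×60+30)
= 1155 - 570 = 585 min
Minus break: 585 - 30 = 555 min
= 9h 15m

9h 15m (555 minutes)


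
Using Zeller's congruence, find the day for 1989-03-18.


Zeller's congruence:
q=18, m=3, k=89, j=19
h = (18 + ⌊13×4/5⌋ + 89 + ⌊89/4⌋ + ⌊19/4⌋ - 2×19) mod 7
= (18 + 10 + 89 + 22 + 4 - 38) mod 7
= 105 mod 7 = 0
h=0 → Saturday

Saturday


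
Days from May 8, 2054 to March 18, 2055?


From May 8, 2054 to March 18, 2055
Rest of May 2054: 31 - 8 = 23
Full months: June 30, July 31, August 31, September 30, October 31, November 30, December 31, January 31, February 2055 28
Days into March 2055: 18
Total = 23 + 30 + 31 + 31 + 30 + 31 + 30 + 31 + 31 + 28 + 18 = 314 days

314 days


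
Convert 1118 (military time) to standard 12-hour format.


Hour: 11
11 < 12 → AM

11:18 AM


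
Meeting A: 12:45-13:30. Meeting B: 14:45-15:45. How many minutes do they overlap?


Meeting A: 765-810 (in minutes from midnight)
Meeting B: 885-945
Overlap start = max(765, 885) = 885
Overlap end = min(810, 945) = 810
Overlap = max(0, 810 - 885) = 0 min

0 minutes


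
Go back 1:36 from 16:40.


15:04

Start: 1000 minutes from midnight
Subtract: 96 minutes
Remaining: 1000 - 96 = 904
Hours: 15, Minutes: 4


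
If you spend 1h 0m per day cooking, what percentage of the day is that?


Time: 60 minutes
Day: 1440 minutes
Percentage = (60/1440) × 100 ≈ 4.2%

4.2%


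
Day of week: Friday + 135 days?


Sunday

Start: Friday (index 4)
(4 + 135) mod 7
= 139 mod 7
= 6
Index 6 → Sunday


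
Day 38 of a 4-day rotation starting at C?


Shifts: A, B, C, D
Start: C (index 2)
Day 38: (2 + 38 - 1) mod 4
= 39 mod 4
= 3
Index 3 → shift D

Shift D


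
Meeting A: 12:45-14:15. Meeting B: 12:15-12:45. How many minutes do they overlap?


0 minutes

Meeting A: 765-855 (in minutes from midnight)
Meeting B: 735-765
Overlap start = max(765, 735) = 765
Overlap end = min(855, 765) = 765
Overlap = max(0, 765 - 765) = 0 min


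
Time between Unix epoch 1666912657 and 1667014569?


101912 seconds (28.3 hours / 1.18 days)

Difference = 1667014569 - 1666912657 = 101912 seconds
In hours: 101912 / 3600 ≈ 28.3
In days: 101912 / 86400 ≈ 1.18


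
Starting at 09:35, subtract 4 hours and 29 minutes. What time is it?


Start: 575 minutes from midnight
Subtract: 269 minutes
Remaining: 575 - 269 = 306
Hours: 5, Minutes: 6

05:06


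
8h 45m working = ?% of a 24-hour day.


Time: 525 minutes
Day: 1440 minutes
Percentage = (525/1440) × 100 ≈ 36.5%

36.5%


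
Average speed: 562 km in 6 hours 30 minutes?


Distance: 562 km
Time: 6h 30m = 390 min = 390/60 = 13/2 hours
Speed = 562 ÷ (13/2) = 562 × 2 / 13 = 1124/13 ≈ 86.5 km/h

86.5 km/h


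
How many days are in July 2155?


31 days

Month: July (month 7)
July has 31 days


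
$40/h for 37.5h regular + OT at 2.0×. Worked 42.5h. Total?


$1900.00

Regular: 37.5h × $40 = $1500.00
Overtime: 42.5 - 37.5 = 5.0h
OT pay: 5.0h × $40 × 2.0 = $400.00
Total = $1500.00 + $400.00 = $1900.00


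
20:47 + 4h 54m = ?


Start: 1247 minutes from midnight
Add: 294 minutes
Total: 1541 minutes
Hours: 1541 ÷ 60 = 25 remainder 41
25 ≥ 24 → 25 - 24 = 1 (next day)

01:41 (next day)


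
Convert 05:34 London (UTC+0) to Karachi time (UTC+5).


10:34

Time difference = UTC+5 - UTC+0 = +5 hours
New hour = (5 + 5) mod 24
= 10 mod 24 = 10
Minutes unchanged → 10:34


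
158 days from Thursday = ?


Start: Thursday (index 3)
(3 + 158) mod 7
= 161 mod 7
= 0
Index 0 → Monday

Monday


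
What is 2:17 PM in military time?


14:17

Input: 2:17 PM
PM: 2 + 12 = 14


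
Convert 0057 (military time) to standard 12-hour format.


Hour: 0
0 → 12 AM (midnight)

12:57 AM


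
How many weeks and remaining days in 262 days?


37 weeks 3 days

Weeks: 262 ÷ 7 = 37 remainder 3


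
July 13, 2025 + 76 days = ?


September 27, 2025

Start: July 13, 2025
Add 76 days
July 13 → August 1: 31 - 13 + 1 = 19 days (76 - 19 = 57 left)
August 1 → September 1: 31 - 1 + 1 = 31 days (57 - 31 = 26 left)
September 1 + 26 = September 27, 2025


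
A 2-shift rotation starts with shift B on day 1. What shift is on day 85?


Shifts: A, B
Start: B (index 1)
Day 85: (1 + 85 - 1) mod 2
= 85 mod 2
= 1
Index 1 → shift B

Shift B


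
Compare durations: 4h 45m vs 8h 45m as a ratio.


19:35 (0.54)

Duration 1: 285 minutes
Duration 2: 525 minutes
Ratio = 285:525
GCD = 15
Simplified = 19:35
As a decimal: 19/35 ≈ 0.54


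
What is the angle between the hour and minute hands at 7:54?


Hour hand = 7×30 + 54×0.5 = 237.0°
Minute hand = 54×6 = 324°
Difference = |237.0 - 324| = 87.0°

87.0°


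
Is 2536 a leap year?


Rules: divisible by 4 AND (not by 100 OR by 400)
2536 ÷ 4 = 634 exactly → divisible by 4
2536 ÷ 100 = 25 remainder 36 → not divisible by 100
Divisible by 4 but not by 100 → leap year

Yes


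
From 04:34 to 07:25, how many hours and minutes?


2h 51m

End time in minutes: 7×60 + 25 = 445
Start time in minutes: 4×60 + 34 = 274
Difference = 445 - 274 = 171 minutes
= 2 hours 51 minutes


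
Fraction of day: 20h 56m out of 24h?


Total minutes: 20×60 + 56 = 1256
Day = 24×60 = 1440 minutes
Fraction = 1256/1440 ≈ 0.8722
As a percentage: 1256/1440 × 100 ≈ 87.22%

0.8722 (87.22%)


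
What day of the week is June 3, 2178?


Zeller's congruence:
q=3, m=6, k=78, j=21
h = (3 + ⌊13×7/5⌋ + 78 + ⌊78/4⌋ + ⌊21/4⌋ - 2×21) mod 7
= (3 + 18 + 78 + 19 + 5 - 42) mod 7
= 81 mod 7 = 4
h=4 → Wednesday

Wednesday


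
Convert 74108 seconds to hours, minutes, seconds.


20h 35m 8s

Hours: 74108 ÷ 3600 = 20 remainder 2108
Minutes: 2108 ÷ 60 = 35 remainder 8
Seconds: 8


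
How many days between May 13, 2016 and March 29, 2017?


From May 13, 2016 to March 29, 2017
Rest of May 2016: 31 - 13 = 18
Full months: June 30, July 31, August 31, September 30, October 31, November 30, December 31, January 31, February 2017 28
Days into March 2017: 29
Total = 18 + 30 + 31 + 31 + 30 + 31 + 30 + 31 + 31 + 28 + 29 = 320 days

320 days


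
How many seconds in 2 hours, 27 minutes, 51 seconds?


Hours: 2 × 3600 = 7200
Minutes: 27 × 60 = 1620
Seconds: 51
Total = 7200 + 1620 + 51 = 8871

8871 seconds


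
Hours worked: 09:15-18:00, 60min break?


7h 45m (465 minutes)

Total time = (18×60+0) - (9×60+15)
= 1080 - 555 = 525 min
Minus break: 525 - 60 = 465 min
= 7h 45m


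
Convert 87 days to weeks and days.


Weeks: 87 ÷ 7 = 12 remainder 3

12 weeks 3 days


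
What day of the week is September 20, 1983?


Tuesday

Zeller's congruence:
q=20, m=9, k=83, j=19
h = (20 + ⌊13×10/5⌋ + 83 + ⌊83/4⌋ + ⌊19/4⌋ - 2×19) mod 7
= (20 + 26 + 83 + 20 + 4 - 38) mod 7
= 115 mod 7 = 3
h=3 → Tuesday


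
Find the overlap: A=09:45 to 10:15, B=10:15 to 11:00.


0 minutes

Meeting A: 585-615 (in minutes from midnight)
Meeting B: 615-660
Overlap start = max(585, 615) = 615
Overlap end = min(615, 660) = 615
Overlap = max(0, 615 - 615) = 0 min


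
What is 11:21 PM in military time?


Input: 11:21 PM
PM: 11 + 12 = 23

23:21


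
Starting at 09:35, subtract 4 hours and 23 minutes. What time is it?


Start: 575 minutes from midnight
Subtract: 263 minutes
Remaining: 575 - 263 = 312
Hours: 5, Minutes: 12

05:12


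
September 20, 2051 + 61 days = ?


November 20, 2051

Start: September 20, 2051
Add 61 days
September 20 → October 1: 30 - 20 + 1 = 11 days (61 - 11 = 50 left)
October 1 → November 1: 31 - 1 + 1 = 31 days (50 - 31 = 19 left)
November 1 + 19 = November 20, 2051


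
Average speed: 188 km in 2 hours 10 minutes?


Distance: 188 km
Time: 2h 10m = 130 min = 130/60 = 13/6 hours
Speed = 188 ÷ (13/6) = 188 × 6 / 13 = 1128/13 ≈ 86.8 km/h

86.8 km/h


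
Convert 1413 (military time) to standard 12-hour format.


2:13 PM

Hour: 14
14 - 12 = 2 → PM


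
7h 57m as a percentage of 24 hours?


Total minutes: 7×60 + 57 = 477
Day = 24×60 = 1440 minutes
Fraction = 477/1440 ≈ 0.3313
As a percentage: 477/1440 × 100 ≈ 33.13%

0.3313 (33.13%)


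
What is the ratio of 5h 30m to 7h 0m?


11:14 (0.79)

Duration 1: 330 minutes
Duration 2: 420 minutes
Ratio = 330:420
GCD = 30
Simplified = 11:14
As a decimal: 11/14 ≈ 0.79


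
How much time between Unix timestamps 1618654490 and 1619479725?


Difference = 1619479725 - 1618654490 = 825235 seconds
In hours: 825235 / 3600 ≈ 229.2
In days: 825235 / 86400 ≈ 9.55

825235 seconds (229.2 hours / 9.55 days)


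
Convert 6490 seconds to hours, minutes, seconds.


Hours: 6490 ÷ 3600 = 1 remainder 2890
Minutes: 2890 ÷ 60 = 48 remainder 10
Seconds: 10

1h 48m 10s


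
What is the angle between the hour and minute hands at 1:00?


Hour hand = 1×30 + 0×0.5 = 30.0°
Minute hand = 0×6 = 0°
Difference = |30.0 - 0| = 30.0°

30.0°


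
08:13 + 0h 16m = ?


08:29

Start: 493 minutes from midnight
Add: 16 minutes
Total: 509 minutes
Hours: 509 ÷ 60 = 8 remainder 29


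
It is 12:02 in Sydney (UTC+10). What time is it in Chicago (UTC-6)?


Time difference = UTC-6 - UTC+10 = -16 hours
New hour = (12 -16) mod 24
= -4 mod 24 = 20
Minutes unchanged → 20:02; -4 < 0 → previous day

20:02 (previous day)


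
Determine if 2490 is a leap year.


No

Rules: divisible by 4 AND (not by 100 OR by 400)
2490 ÷ 4 = 622 remainder 2 → not divisible by 4
Not divisible by 4 → not a leap year
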